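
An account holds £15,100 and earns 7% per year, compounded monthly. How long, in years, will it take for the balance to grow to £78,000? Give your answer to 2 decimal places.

23.53 years

We need (1 + 0.00583333)^(12t) = 5.1656, so 12t = ln 5.1656 / ln 1.005833 ≈ 282.3083.
t ≈ 282.3083/12 = 23.5257 years.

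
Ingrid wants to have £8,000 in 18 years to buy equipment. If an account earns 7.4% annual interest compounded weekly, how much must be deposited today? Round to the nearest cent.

Growth factor = (1 + 0.074/52)^936 ≈ 3.785027411.
P = 8,000/3.785027411 ≈ 2,113.5910.

£2,113.59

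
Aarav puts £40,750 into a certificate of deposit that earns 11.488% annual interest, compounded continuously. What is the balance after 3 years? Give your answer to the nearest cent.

A = P·e^(rt) = 40,750·e^(0.11488·3) = 40,750·e^0.34464.
e^0.34464 ≈ 1.4114816948, so A ≈ 57,517.8791.

£57,517.88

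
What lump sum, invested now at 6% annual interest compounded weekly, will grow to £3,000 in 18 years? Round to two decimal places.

£1,019.42

Periodic rate = 6%/52 = 0.00115385; 936 periods.
P = 3,000/(1 + 0.06/52)^936 ≈ 3,000/2.94284677 ≈ 1,019.4211.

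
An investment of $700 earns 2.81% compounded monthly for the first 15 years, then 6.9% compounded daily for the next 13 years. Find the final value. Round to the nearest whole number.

Phase 1: 700·(1 + 0.0281/12)^180 ≈ 1,066.4467.
Phase 2: 1,066.4467·(1 + 0.069/365)^4745 ≈ 2,614.9567.

$2,615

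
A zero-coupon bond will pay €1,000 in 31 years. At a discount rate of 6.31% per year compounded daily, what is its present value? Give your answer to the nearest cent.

Periodic rate = 6.31%/365 = 0.000172877; 11315 periods.
P = 1,000/(1 + 0.0631/365)^11315 ≈ 1,000/7.07049815 ≈ 141.4328.

€141.43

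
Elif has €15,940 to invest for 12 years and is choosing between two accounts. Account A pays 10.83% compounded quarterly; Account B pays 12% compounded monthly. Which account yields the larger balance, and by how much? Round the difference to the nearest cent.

A: (1 + 0.027075)^48 ≈ 3.6049860923, so 15,940 × 3.6049860923 ≈ 57,463.4783.
B: (1 + 0.01)^144 ≈ 4.1906155936, so 15,940 × 4.1906155936 ≈ 66,798.4126.
Difference ≈ 9,334.9343 in favor of B.

Account B, by €9,334.93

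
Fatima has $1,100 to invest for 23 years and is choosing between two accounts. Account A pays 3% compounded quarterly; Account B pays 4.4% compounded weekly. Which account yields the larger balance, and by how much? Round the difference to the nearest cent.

Account B, by $837.46

Account A growth factor: (1 + 0.0075)^92 ≈ 1.988589046; balance ≈ 2,187.4480.
Account B growth factor: (1 + 0.044/52)^1196 ≈ 2.749920735; balance ≈ 3,024.9128.
Account B is larger by 837.4649.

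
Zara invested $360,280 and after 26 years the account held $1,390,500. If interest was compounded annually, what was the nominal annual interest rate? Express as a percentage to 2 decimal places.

(1 + r)^26 = 1,390,500/360,280 = 3.8595.
1 + r = 3.8595^(1/26) ≈ 1.053316, so r ≈ 0.0533165.
r ≈ 5.33165%.

5.33%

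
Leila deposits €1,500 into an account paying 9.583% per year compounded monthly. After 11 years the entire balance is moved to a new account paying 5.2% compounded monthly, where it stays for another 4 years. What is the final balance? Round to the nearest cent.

€5,274.90

After 11 years at 9.583%: 1,500 × 2.857488871 ≈ 4,286.2333.
Then 4 years at 5.2%: 4,286.2333 × 1.230660025 ≈ 5,274.8960.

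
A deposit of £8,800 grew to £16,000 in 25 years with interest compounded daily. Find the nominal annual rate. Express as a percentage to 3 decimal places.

(1 + r/365)^9125 = 16,000/8,800 = 1.81818.
1 + r/365 = 1.81818^(1/9125) ≈ 1.000066, so r/365 ≈ 0.0000655185.
r ≈ 365·0.0000655185 = 2.39143%.

2.391%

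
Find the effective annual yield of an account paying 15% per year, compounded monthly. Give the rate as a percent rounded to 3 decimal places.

One year is 12 periods at 0.0125 each: (1 + 0.0125)^12 ≈ 1.160755.
EAR = 1.160755 − 1 ≈ 16.07545%.

16.075%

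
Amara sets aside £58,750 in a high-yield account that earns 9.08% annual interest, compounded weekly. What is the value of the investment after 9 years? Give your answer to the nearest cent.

Growth factor = (1 + 0.0908/52)^468 ≈ 2.26253835971.
A ≈ 58,750 × 2.26253835971 ≈ 132,924.1286.

£132,924.13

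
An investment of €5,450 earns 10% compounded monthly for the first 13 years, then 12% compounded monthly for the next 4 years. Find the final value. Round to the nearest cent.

€32,067.55

Phase 1: 5,450·(1 + 0.1/12)^156 ≈ 19,890.2338.
Phase 2: 19,890.2338·(1 + 0.01)^48 ≈ 32,067.5536.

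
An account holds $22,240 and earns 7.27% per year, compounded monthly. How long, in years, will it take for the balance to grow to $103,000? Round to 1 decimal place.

21.1 years

We need (1 + 0.00605833)^(12t) = 4.6313, so 12t = ln 4.6313 / ln 1.006058 ≈ 253.7786.
t ≈ 253.7786/12 = 21.1482 years.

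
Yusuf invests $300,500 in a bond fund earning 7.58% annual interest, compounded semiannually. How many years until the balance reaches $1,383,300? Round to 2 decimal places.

20.52 years

(1 + 0.0379)^(2t) = 1,383,300/300,500 = 4.6033.
2t·ln(1 + 0.0379) = ln(4.6033); 2t = 1.5268/0.0371994 ≈ 41.0431.
t ≈ 20.5215 years.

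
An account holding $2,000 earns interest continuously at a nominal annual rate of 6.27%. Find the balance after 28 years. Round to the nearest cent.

A = P·e^(rt) = 2,000·e^(0.0627·28) = 2,000·e^1.7556.
e^1.7556 ≈ 5.7869188518, so A ≈ 11,573.8377.

$11,573.84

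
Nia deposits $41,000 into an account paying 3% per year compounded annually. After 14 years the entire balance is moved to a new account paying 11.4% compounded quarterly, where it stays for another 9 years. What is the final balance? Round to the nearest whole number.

After 14 years at 3%: 41,000 × 1.51258972486 ≈ 62,016.1787.
Then 9 years at 11.4%: 62,016.1787 × 2.75013907738 ≈ 170,553.1165.

$170,553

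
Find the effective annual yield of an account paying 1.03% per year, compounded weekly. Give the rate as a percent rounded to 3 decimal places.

1.035%

EAR = (1 + 1.03%/52)^52 − 1 = (1 + 0.000198077)^52 − 1.
(1 + 0.000198077)^52 ≈ 1.010352, so EAR ≈ 1.03522%.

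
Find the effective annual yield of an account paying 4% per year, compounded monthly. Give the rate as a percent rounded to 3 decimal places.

4.074%

EAR = (1 + 4%/12)^12 − 1 = (1 + 0.00333333)^12 − 1.
(1 + 0.00333333)^12 ≈ 1.040742, so EAR ≈ 4.07415%.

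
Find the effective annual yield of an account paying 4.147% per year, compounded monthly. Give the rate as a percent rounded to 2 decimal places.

EAR = (1 + 4.147%/12)^12 − 1 = (1 + 0.00345583)^12 − 1.
(1 + 0.00345583)^12 ≈ 1.042267, so EAR ≈ 4.22674%.

4.23%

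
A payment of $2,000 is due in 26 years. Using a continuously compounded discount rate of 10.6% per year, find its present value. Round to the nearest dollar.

$127

P = A·e^(−rt) = 2,000·e^(−2.756).
e^(−2.756) ≈ 0.06354544244, so P ≈ 127.0909.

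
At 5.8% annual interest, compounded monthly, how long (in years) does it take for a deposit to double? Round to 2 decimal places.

11.98 years

(1 + 0.00483333)^(12t) = 2.
12t = ln 2 / ln(1 + 0.00483333) ≈ 0.69315/0.00482169 ≈ 143.7561.
t ≈ 11.9797.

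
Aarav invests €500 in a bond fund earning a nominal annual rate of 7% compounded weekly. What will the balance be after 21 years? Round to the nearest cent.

Periodic rate = 7%/52 = 0.00134615; periods = 52·21 = 1092.
A = 500·(1 + 0.07/52)^1092 ≈ 500·4.34493789 ≈ 2,172.4689.

€2,172.47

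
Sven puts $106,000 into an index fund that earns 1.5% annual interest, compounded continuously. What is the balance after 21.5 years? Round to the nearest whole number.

A = P·e^(rt) = 106,000·e^(0.015·21.5) = 106,000·e^0.3225.
e^0.3225 ≈ 1.38057489086, so A ≈ 146,340.9384.

$146,341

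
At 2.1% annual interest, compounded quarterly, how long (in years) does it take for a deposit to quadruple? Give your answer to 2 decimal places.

66.19 years

(1 + 0.00525)^(4t) = 4.
4t = ln 4 / ln(1 + 0.00525) ≈ 1.3863/0.00523627 ≈ 264.7486.
t ≈ 66.1872.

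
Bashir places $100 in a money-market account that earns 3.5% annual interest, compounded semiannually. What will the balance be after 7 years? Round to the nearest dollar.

$127

Growth factor = (1 + 0.0175)^14 ≈ 1.27491682.
A ≈ 100 × 1.27491682 ≈ 127.4917.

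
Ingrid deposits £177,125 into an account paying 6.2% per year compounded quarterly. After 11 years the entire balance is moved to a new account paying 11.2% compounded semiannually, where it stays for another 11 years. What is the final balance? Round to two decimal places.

Phase 1: 177,125·(1 + 0.0155)^44 ≈ 348,495.1062.
Phase 2: 348,495.1062·(1 + 0.056)^22 ≈ 1,155,587.6298.

£1,155,587.63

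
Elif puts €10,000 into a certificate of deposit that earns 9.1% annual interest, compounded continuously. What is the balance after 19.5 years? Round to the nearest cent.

€58,973.32

A = P·e^(rt) = 10,000·e^(0.091·19.5) = 10,000·e^1.7745.
e^1.7745 ≈ 5.8973317332, so A ≈ 58,973.3173.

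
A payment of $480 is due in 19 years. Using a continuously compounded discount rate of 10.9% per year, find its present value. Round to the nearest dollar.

$61

P = A·e^(−rt) = 480·e^(−2.071).
e^(−2.071) ≈ 0.126059659, so P ≈ 60.5086.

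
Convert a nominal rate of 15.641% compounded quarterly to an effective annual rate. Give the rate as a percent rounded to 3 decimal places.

16.583%

One year is 4 periods at 0.0391025 each: (1 + 0.0391025)^4 ≈ 1.165826.
EAR = 1.165826 − 1 ≈ 16.58255%.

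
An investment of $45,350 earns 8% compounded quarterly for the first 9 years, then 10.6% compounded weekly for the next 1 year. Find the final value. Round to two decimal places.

After 9 years at 8%: 45,350 × 2.03988734372 ≈ 92,508.8910.
Then 1 years at 10.6%: 92,508.8910 × 1.11170192644 ≈ 102,842.3124.

$102,842.31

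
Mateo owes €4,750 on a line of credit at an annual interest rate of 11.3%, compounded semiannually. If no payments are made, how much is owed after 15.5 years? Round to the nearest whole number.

€26,100

Growth factor = (1 + 0.0565)^31 ≈ 5.4948335724.
A ≈ 4,750 × 5.4948335724 ≈ 26,100.4595.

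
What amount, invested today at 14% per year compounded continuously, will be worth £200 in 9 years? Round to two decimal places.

P = A·e^(−rt) = 200·e^(−1.26).
e^(−1.26) ≈ 0.283654026, so P ≈ 56.7308.

£56.73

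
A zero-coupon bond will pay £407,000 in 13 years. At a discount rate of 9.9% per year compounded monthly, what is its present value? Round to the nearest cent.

Periodic rate = 9.9%/12 = 0.00825; 156 periods.
P = 407,000/(1 + 0.00825)^156 ≈ 407,000/3.60283178909 ≈ 112,966.6950.

£112,966.70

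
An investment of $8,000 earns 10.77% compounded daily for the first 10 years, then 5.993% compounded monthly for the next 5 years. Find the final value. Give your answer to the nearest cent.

After 10 years at 10.77%: 8,000 × 2.9353923876 ≈ 23,483.1391.
Then 5 years at 5.993%: 23,483.1391 × 1.3483804842 ≈ 31,664.2065.

$31,664.21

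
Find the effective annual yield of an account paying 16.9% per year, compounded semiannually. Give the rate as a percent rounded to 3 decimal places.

EAR = (1 + 16.9%/2)^2 − 1 = (1 + 0.0845)^2 − 1.
(1 + 0.0845)^2 ≈ 1.17614, so EAR ≈ 17.61402%.

17.614%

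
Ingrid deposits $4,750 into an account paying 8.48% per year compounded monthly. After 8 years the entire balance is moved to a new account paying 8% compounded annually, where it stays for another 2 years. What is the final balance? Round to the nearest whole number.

Phase 1: 4,750·(1 + 0.0848/12)^96 ≈ 9,338.6233.
Phase 2: 9,338.6233·(1 + 0.08)^2 ≈ 10,892.5702.

$10,893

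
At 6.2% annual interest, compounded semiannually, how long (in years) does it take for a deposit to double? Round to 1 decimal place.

11.4 years

(1 + 0.031)^(2t) = 2.
2t = ln 2 / ln(1 + 0.031) ≈ 0.69315/0.0305292 ≈ 22.7044.
t ≈ 11.3522.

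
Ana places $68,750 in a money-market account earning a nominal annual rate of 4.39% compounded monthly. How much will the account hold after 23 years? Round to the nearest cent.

$188,356.10

Growth factor = (1 + 0.0439/12)^276 ≈ 2.73972508795.
A ≈ 68,750 × 2.73972508795 ≈ 188,356.0998.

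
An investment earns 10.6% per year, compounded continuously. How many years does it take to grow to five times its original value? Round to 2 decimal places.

e^(0.106t) = 5, so 0.106t = ln 5 ≈ 1.6094.
t ≈ 1.6094/0.106 ≈ 15.1834.

15.18 years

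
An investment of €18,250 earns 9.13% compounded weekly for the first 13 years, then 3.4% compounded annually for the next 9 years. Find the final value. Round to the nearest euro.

€80,716

After 13 years at 9.13%: 18,250 × 3.273498389 ≈ 59,741.3456.
Then 9 years at 3.4%: 59,741.3456 × 1.3510917709 ≈ 80,716.0404.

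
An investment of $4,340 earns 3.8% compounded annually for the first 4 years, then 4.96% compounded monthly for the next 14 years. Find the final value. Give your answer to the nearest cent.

$10,074.69

After 4 years at 3.8%: 4,340 × 1.1608855731 ≈ 5,038.2434.
Then 14 years at 4.96%: 5,038.2434 × 1.9996433685 ≈ 10,074.6900.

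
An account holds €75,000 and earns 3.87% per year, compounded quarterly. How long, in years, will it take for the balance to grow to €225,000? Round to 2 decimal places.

28.53 years

We need (1 + 0.009675)^(4t) = 3, so 4t = ln 3 / ln 1.009675 ≈ 114.1001.
t ≈ 114.1001/4 = 28.5250 years.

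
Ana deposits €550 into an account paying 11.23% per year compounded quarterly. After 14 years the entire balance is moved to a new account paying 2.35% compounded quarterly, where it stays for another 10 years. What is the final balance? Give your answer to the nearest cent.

After 14 years at 11.23%: 550 × 4.713990588 ≈ 2,592.6948.
Then 10 years at 2.35%: 2,592.6948 × 1.26403929 ≈ 3,277.2681.

€3,277.27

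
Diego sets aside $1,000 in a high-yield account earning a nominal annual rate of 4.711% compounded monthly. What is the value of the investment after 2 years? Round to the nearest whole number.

Growth factor = (1 + 0.04711/12)^24 ≈ 1.098598786.
A ≈ 1,000 × 1.098598786 ≈ 1,098.5988.

$1,099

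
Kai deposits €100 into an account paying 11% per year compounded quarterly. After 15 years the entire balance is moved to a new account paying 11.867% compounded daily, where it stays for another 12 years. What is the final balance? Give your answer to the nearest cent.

After 15 years at 11%: 100 × 5.092251361 ≈ 509.2251.
Then 12 years at 11.867%: 509.2251 × 4.152906937 ≈ 2,114.7646.

€2,114.76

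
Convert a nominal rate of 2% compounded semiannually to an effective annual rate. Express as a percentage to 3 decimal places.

EAR = (1 + 2%/2)^2 − 1 = (1 + 0.01)^2 − 1.
(1 + 0.01)^2 ≈ 1.0201, so EAR ≈ 2.01000%.

2.010%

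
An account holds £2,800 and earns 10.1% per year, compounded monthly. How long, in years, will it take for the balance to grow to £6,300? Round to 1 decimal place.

8.1 years

(1 + 0.00841667)^(12t) = 6,300/2,800 = 2.25.
12t·ln(1 + 0.00841667) = ln(2.25); 12t = 0.81093/0.00838144 ≈ 96.7530.
t ≈ 8.0628 years.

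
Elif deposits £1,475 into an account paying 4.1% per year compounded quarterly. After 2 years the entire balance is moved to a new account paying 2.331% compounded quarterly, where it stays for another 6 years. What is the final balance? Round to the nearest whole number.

After 2 years at 4.1%: 1,475 × 1.085002835 ≈ 1,600.3792.
Then 6 years at 2.331%: 1,600.3792 × 1.149645989 ≈ 1,839.8695.

£1,840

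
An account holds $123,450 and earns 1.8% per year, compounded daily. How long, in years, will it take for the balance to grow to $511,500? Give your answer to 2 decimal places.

78.97 years

(1 + 0.0000493151)^(365t) = 511,500/123,450 = 4.1434.
365t·ln(1 + 0.0000493151) = ln(4.1434); 365t = 1.4215/4.93139e-05 ≈ 28825.8024.
t ≈ 78.9748 years.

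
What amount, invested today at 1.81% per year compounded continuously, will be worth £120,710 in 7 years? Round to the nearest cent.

£106,345.26

P = A·e^(−rt) = 120,710·e^(−0.1267).
e^(−0.1267) ≈ 0.880997932336, so P ≈ 106,345.2604.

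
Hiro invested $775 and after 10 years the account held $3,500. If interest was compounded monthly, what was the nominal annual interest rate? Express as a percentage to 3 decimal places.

15.172%

(1 + r/12)^120 = 3,500/775 = 4.51613.
1 + r/12 = 4.51613^(1/120) ≈ 1.012643, so r/12 ≈ 0.012643.
r ≈ 12·0.012643 = 15.17166%.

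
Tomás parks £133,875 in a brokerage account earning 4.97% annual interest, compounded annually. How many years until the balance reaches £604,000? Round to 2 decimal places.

31.06 years

We need (1 + 0.0497)^t = 4.5117, so t = ln 4.5117 / ln 1.0497 ≈ 31.0625.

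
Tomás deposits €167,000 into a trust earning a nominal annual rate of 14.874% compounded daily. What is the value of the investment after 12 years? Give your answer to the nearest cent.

Periodic rate = 14.874%/365 = 0.000407507; periods = 365·12 = 4380.
A = 167,000·(1 + 0.14874/365)^4380 ≈ 167,000·5.95669873062 ≈ 994,768.6880.

€994,768.69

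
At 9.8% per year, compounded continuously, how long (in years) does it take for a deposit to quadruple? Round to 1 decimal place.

e^(0.098t) = 4, so 0.098t = ln 4 ≈ 1.3863.
t ≈ 1.3863/0.098 ≈ 14.1459.

14.1 years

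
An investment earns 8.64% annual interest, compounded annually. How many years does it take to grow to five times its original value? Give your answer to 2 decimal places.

(1 + 0.0864)^t = 5.
t = ln 5 / ln(1 + 0.0864) ≈ 1.6094/0.0828695 ≈ 19.4214.

19.42 years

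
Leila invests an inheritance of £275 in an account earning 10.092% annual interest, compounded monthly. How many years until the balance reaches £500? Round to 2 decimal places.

We need (1 + 0.00841)^(12t) = 1.8182, so 12t = ln 1.8182 / ln 1.00841 ≈ 71.3849.
t ≈ 71.3849/12 = 5.9487 years.

5.95 years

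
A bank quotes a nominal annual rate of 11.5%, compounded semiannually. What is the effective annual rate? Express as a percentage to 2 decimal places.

One year is 2 periods at 0.0575 each: (1 + 0.0575)^2 ≈ 1.118306.
EAR = 1.118306 − 1 ≈ 11.83063%.

11.83%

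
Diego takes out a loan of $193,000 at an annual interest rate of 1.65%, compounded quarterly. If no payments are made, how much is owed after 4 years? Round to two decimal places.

$206,139.77

Periodic rate = 1.65%/4 = 0.004125; periods = 4·4 = 16.
A = 193,000·(1 + 0.004125)^16 ≈ 193,000·1.0680817133 ≈ 206,139.7707.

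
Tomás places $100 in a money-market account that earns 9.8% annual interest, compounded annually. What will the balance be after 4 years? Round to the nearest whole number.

Annual rate = 9.8% = 0.098; years = 4.
A = 100·(1 + 0.098)^4 ≈ 100·1.453481 ≈ 145.3481.

$145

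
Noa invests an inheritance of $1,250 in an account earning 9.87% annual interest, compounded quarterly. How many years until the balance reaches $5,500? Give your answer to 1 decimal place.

15.2 years

(1 + 0.024675)^(4t) = 5,500/1,250 = 4.4.
4t·ln(1 + 0.024675) = ln(4.4); 4t = 1.4816/0.0243755 ≈ 60.7826.
t ≈ 15.1956 years.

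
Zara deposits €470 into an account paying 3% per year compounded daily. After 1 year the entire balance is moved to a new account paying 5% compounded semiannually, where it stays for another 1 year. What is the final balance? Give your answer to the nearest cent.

€508.83

After 1 years at 3%: 470 × 1.03045326 ≈ 484.3130.
Then 1 years at 5%: 484.3130 × 1.050625 ≈ 508.8314.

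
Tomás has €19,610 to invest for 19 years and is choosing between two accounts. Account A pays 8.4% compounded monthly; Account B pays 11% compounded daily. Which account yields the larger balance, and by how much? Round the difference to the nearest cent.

Account A growth factor: (1 + 0.007)^228 ≈ 4.9059067185; balance ≈ 96,204.8308.
Account B growth factor: (1 + 0.11/365)^6935 ≈ 8.08236988197; balance ≈ 158,495.2734.
Account B is larger by 62,290.4426.

Account B, by €62,290.44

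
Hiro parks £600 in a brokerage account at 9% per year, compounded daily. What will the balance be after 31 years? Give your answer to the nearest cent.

Growth factor = (1 + 0.09/365)^11315 ≈ 16.27542146.
A ≈ 600 × 16.27542146 ≈ 9,765.2529.

£9,765.25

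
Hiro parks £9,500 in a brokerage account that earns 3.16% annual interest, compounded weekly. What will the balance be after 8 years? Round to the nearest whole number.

Growth factor = (1 + 0.0316/52)^416 ≈ 1.2875268643.
A ≈ 9,500 × 1.2875268643 ≈ 12,231.5052.

£12,232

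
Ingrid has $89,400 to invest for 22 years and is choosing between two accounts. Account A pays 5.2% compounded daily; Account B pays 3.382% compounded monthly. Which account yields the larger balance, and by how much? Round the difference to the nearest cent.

Account A growth factor: (1 + 0.052/365)^8030 ≈ 3.13904469801; balance ≈ 280,630.5960.
Account B growth factor: (1 + 0.03382/12)^264 ≈ 2.10221907554; balance ≈ 187,938.3854.
Account A is larger by 92,692.2106.

Account A, by $92,692.21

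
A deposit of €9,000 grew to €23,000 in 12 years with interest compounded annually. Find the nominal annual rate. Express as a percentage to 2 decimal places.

8.13%

(1 + r)^12 = 23,000/9,000 = 2.55556.
1 + r = 2.55556^(1/12) ≈ 1.081327, so r ≈ 0.0813272.
r ≈ 8.13272%.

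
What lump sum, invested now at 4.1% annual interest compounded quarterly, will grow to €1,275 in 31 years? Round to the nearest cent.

€360.02

Growth factor = (1 + 0.01025)^124 ≈ 3.541428926.
P = 1,275/3.541428926 ≈ 360.0242.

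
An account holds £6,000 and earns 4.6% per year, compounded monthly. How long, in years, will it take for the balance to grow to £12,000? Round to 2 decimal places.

We need (1 + 0.00383333)^(12t) = 2, so 12t = ln 2 / ln 1.003833 ≈ 181.1674.
t ≈ 181.1674/12 = 15.0973 years.

15.10 years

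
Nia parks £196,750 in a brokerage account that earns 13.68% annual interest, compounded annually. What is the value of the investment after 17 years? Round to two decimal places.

Growth factor = (1 + 0.1368)^17 ≈ 8.843600256853.
A ≈ 196,750 × 8.843600256853 ≈ 1,739,978.3505.

£1,739,978.35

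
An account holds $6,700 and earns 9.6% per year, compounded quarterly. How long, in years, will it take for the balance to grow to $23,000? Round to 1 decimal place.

13.0 years

We need (1 + 0.024)^(4t) = 3.4328, so 4t = ln 3.4328 / ln 1.024 ≈ 52.0054.
t ≈ 52.0054/4 = 13.0013 years.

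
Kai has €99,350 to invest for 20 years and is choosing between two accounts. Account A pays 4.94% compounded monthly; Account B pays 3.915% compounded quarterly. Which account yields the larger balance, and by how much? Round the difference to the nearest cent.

Account A, by €49,744.87

Account A growth factor: (1 + 0.0494/12)^240 ≈ 2.68041579717; balance ≈ 266,299.3094.
Account B growth factor: (1 + 0.0097875)^80 ≈ 2.17971255843; balance ≈ 216,554.4427.
Account A is larger by 49,744.8668.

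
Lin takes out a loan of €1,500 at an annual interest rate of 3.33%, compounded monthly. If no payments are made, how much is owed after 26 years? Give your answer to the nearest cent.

€3,561.09

Periodic rate = 3.33%/12 = 0.002775; periods = 12·26 = 312.
A = 1,500·(1 + 0.002775)^312 ≈ 1,500·2.374058458 ≈ 3,561.0877.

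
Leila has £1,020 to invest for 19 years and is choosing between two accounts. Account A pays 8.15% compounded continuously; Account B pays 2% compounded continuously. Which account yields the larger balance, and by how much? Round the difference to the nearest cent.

Account A, by £3,306.97

A: e^(0.0815·19) = e^1.5485 ≈ 4.704408275, so 1,020 × 4.704408275 ≈ 4,798.4964.
B: e^(0.02·19) = e^0.38 ≈ 1.462284589, so 1,020 × 1.462284589 ≈ 1,491.5303.
Difference ≈ 3,306.9662 in favor of A.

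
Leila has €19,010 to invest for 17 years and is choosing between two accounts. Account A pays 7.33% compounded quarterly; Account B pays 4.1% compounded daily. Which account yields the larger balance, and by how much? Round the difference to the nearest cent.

Account A, by €27,186.55

A: (1 + 0.018325)^68 ≈ 3.4377603623, so 19,010 × 3.4377603623 ≈ 65,351.8245.
B: (1 + 0.041/365)^6205 ≈ 2.0076419142, so 19,010 × 2.0076419142 ≈ 38,165.2728.
Difference ≈ 27,186.5517 in favor of A.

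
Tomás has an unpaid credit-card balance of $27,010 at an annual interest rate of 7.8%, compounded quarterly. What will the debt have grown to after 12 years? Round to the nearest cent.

Growth factor = (1 + 0.0195)^48 ≈ 2.5268941238.
A ≈ 27,010 × 2.5268941238 ≈ 68,251.4103.

$68,251.41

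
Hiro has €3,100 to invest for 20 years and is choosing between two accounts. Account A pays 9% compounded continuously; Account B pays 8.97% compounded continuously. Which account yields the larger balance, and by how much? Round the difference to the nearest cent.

A: e^(0.09·20) = e^1.8 ≈ 6.0496474644, so 3,100 × 6.0496474644 ≈ 18,753.9071.
B: e^(0.0897·20) = e^1.794 ≈ 6.0134582558, so 3,100 × 6.0134582558 ≈ 18,641.7206.
Difference ≈ 112.1865 in favor of A.

Account A, by €112.19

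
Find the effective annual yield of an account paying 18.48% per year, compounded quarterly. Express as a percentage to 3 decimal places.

EAR = (1 + 18.48%/4)^4 − 1 = (1 + 0.0462)^4 − 1.
(1 + 0.0462)^4 ≈ 1.198006, so EAR ≈ 19.80056%.

19.801%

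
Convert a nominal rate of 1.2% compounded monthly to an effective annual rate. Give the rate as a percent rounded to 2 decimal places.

1.21%

EAR = (1 + 1.2%/12)^12 − 1 = (1 + 0.001)^12 − 1.
(1 + 0.001)^12 ≈ 1.012066, so EAR ≈ 1.20662%.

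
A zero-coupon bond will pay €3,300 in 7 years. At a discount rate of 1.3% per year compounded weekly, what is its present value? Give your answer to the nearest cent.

Periodic rate = 1.3%/52 = 0.00025; 364 periods.
P = 3,300/(1 + 0.00025)^364 ≈ 3,300/1.095256549 ≈ 3,012.9927.

€3,012.99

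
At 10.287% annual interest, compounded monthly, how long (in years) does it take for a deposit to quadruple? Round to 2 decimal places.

13.53 years

(1 + 0.0085725)^(12t) = 4.
12t = ln 4 / ln(1 + 0.0085725) ≈ 1.3863/0.00853596 ≈ 162.4063.
t ≈ 13.5339.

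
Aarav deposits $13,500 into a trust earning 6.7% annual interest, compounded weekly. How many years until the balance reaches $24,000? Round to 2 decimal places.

We need (1 + 0.00128846)^(52t) = 1.7778, so 52t = ln 1.7778 / ln 1.001288 ≈ 446.8389.
t ≈ 446.8389/52 = 8.5931 years.

8.59 years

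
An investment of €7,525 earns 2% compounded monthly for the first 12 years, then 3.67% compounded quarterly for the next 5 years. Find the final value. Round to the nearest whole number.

After 12 years at 2%: 7,525 × 1.270995208 ≈ 9,564.2389.
Then 5 years at 3.67%: 9,564.2389 × 1.2004101711 ≈ 11,481.0097.

€11,481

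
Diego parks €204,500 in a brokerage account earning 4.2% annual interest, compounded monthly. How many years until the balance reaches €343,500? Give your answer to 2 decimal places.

12.37 years

(1 + 0.0035)^(12t) = 343,500/204,500 = 1.6797.
12t·ln(1 + 0.0035) = ln(1.6797); 12t = 0.51862/0.00349389 ≈ 148.4361.
t ≈ 12.3697 years.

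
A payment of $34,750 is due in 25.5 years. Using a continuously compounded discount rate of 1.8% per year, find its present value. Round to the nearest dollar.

$21,959

P = A·e^(−rt) = 34,750·e^(−0.459).
e^(−0.459) ≈ 0.6319152449, so P ≈ 21,959.0548.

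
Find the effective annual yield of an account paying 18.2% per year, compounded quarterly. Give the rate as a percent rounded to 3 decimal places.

EAR = (1 + 18.2%/4)^4 − 1 = (1 + 0.0455)^4 − 1.
(1 + 0.0455)^4 ≈ 1.194803, so EAR ≈ 19.48026%.

19.480%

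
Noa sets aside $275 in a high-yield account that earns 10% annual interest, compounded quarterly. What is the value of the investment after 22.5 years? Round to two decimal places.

Growth factor = (1 + 0.025)^90 ≈ 9.228856332.
A ≈ 275 × 9.228856332 ≈ 2,537.9355.

$2,537.94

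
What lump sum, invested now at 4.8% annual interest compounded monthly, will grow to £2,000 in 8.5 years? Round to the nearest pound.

£1,331

Periodic rate = 4.8%/12 = 0.004; 102 periods.
P = 2,000/(1 + 0.004)^102 ≈ 2,000/1.502583815 ≈ 1,331.0406.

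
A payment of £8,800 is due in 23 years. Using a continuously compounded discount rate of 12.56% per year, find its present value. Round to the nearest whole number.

P = A·e^(−rt) = 8,800·e^(−2.8888).
e^(−2.8888) ≈ 0.0556429441, so P ≈ 489.6579.

£490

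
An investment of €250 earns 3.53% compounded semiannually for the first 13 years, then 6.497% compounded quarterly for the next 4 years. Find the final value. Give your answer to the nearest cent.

After 13 years at 3.53%: 250 × 1.57601142 ≈ 394.0029.
Then 4 years at 6.497%: 394.0029 × 1.29406966 ≈ 509.8671.

€509.87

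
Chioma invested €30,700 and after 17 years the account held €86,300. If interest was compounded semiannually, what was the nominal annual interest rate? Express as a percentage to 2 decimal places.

The 34-period growth factor is 86,300/30,700 = 2.81107.
r/2 = 2.81107^(1/34) − 1 ≈ 0.0308658, so r ≈ 2·0.0308658 = 6.17316%.

6.17%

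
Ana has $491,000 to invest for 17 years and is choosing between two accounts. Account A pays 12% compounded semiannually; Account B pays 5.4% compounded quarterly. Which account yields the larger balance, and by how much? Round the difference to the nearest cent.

A: (1 + 0.06)^34 ≈ 7.251025275766, so 491,000 × 7.251025275766 ≈ 3,560,253.4104.
B: (1 + 0.0135)^68 ≈ 2.488944462291, so 491,000 × 2.488944462291 ≈ 1,222,071.7310.
Difference ≈ 2,338,181.6794 in favor of A.

Account A, by $2,338,181.68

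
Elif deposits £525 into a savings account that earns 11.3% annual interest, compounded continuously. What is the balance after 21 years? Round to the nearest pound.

A = P·e^(rt) = 525·e^(0.113·21) = 525·e^2.373.
e^2.373 ≈ 10.72953265, so A ≈ 5,633.0046.

£5,633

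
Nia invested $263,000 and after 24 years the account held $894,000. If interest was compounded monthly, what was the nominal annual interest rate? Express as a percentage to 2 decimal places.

5.11%

(1 + r/12)^288 = 894,000/263,000 = 3.39924.
1 + r/12 = 3.39924^(1/288) ≈ 1.004257, so r/12 ≈ 0.00425748.
r ≈ 12·0.00425748 = 5.10898%.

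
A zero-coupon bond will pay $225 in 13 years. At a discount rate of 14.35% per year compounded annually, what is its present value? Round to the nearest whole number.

$39

Annual rate = 14.35% = 0.1435; 13 periods.
P = 225/(1 + 0.1435)^13 ≈ 225/5.71571014 ≈ 39.3652.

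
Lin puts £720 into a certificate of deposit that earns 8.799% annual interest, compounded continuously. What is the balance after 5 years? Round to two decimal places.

£1,117.89

A = P·e^(rt) = 720·e^(0.08799·5) = 720·e^0.43995.
e^0.43995 ≈ 1.552629585, so A ≈ 1,117.8933.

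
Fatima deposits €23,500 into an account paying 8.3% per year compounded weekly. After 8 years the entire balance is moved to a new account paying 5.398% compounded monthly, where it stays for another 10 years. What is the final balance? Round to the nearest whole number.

Phase 1: 23,500·(1 + 0.083/52)^416 ≈ 45,625.6958.
Phase 2: 45,625.6958·(1 + 0.05398/12)^120 ≈ 78,183.6534.

€78,184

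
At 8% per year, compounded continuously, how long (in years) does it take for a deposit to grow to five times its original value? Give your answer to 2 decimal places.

e^(0.08t) = 5, so 0.08t = ln 5 ≈ 1.6094.
t ≈ 1.6094/0.08 ≈ 20.1180.

20.12 years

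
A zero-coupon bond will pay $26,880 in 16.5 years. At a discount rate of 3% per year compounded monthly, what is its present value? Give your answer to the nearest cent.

Growth factor = (1 + 0.0025)^198 ≈ 1.6394851823.
P = 26,880/1.6394851823 ≈ 16,395.3906.

$16,395.39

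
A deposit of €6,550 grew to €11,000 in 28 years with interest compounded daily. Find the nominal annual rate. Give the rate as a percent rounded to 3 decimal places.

The 10220-period growth factor is 11,000/6,550 = 1.67939.
r/365 = 1.67939^(1/10220) − 1 ≈ 0.0000507283, so r ≈ 365·0.0000507283 = 1.85158%.

1.852%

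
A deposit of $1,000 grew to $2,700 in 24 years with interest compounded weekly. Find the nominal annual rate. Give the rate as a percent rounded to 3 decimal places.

4.140%

The 1248-period growth factor is 2,700/1,000 = 2.7.
r/52 = 2.7^(1/1248) − 1 ≈ 0.000796192, so r ≈ 52·0.000796192 = 4.14020%.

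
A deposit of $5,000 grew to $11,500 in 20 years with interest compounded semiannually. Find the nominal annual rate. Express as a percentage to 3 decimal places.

The 40-period growth factor is 11,500/5,000 = 2.3.
r/2 = 2.3^(1/40) − 1 ≈ 0.021041, so r ≈ 2·0.021041 = 4.20821%.

4.208%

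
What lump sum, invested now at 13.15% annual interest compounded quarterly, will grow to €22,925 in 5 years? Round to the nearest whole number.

Growth factor = (1 + 0.032875)^20 ≈ 1.9096567632.
P = 22,925/1.9096567632 ≈ 12,004.7751.

€12,005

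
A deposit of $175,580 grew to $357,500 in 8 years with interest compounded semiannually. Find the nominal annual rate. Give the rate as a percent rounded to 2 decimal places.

9.09%

The 16-period growth factor is 357,500/175,580 = 2.03611.
r/2 = 2.03611^(1/16) − 1 ≈ 0.0454423, so r ≈ 2·0.0454423 = 9.08846%.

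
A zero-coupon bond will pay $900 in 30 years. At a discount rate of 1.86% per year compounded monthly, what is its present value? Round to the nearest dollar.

$515

Periodic rate = 1.86%/12 = 0.00155; 360 periods.
P = 900/(1 + 0.00155)^360 ≈ 900/1.74642003 ≈ 515.3399.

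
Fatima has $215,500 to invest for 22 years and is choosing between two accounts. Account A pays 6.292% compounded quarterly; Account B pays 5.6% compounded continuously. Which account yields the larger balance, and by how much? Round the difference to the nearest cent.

Account A, by $112,261.41

A: (1 + 0.01573)^88 ≈ 3.94901346121, so 215,500 × 3.94901346121 ≈ 851,012.4009.
B: e^(0.056·22) = e^1.232 ≈ 3.42807884239, so 215,500 × 3.42807884239 ≈ 738,750.9905.
Difference ≈ 112,261.4104 in favor of A.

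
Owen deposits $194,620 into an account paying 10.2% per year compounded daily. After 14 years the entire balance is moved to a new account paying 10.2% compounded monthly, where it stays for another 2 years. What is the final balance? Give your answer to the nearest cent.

Phase 1: 194,620·(1 + 0.102/365)^5110 ≈ 811,471.6474.
Phase 2: 811,471.6474·(1 + 0.0085)^24 ≈ 994,248.6534.

$994,248.65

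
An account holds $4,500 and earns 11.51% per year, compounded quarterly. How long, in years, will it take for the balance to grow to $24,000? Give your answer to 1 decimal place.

14.8 years

(1 + 0.028775)^(4t) = 24,000/4,500 = 5.3333.
4t·ln(1 + 0.028775) = ln(5.3333); 4t = 1.674/0.0283688 ≈ 59.0077.
t ≈ 14.7519 years.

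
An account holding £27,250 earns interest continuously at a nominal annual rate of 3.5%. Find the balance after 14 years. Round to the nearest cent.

£44,480.62

A = P·e^(rt) = 27,250·e^(0.035·14) = 27,250·e^0.49.
e^0.49 ≈ 1.63231622, so A ≈ 44,480.6170.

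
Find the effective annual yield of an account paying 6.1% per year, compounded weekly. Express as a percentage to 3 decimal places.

6.286%

EAR = (1 + 6.1%/52)^52 − 1 = (1 + 0.00117308)^52 − 1.
(1 + 0.00117308)^52 ≈ 1.062861, so EAR ≈ 6.28609%.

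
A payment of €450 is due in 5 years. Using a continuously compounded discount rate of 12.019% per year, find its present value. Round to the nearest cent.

€246.73

P = A·e^(−rt) = 450·e^(−0.60095).
e^(−0.60095) ≈ 0.548290513, so P ≈ 246.7307.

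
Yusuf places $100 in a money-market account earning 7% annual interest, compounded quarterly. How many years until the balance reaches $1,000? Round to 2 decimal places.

(1 + 0.0175)^(4t) = 1,000/100 = 10.
4t·ln(1 + 0.0175) = ln(10); 4t = 2.3026/0.0173486 ≈ 132.7243.
t ≈ 33.1811 years.

33.18 years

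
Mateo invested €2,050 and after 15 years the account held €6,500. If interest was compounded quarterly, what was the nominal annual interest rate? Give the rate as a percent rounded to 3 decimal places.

The 60-period growth factor is 6,500/2,050 = 3.17073.
r/4 = 3.17073^(1/60) − 1 ≈ 0.0194188, so r ≈ 4·0.0194188 = 7.76754%.

7.768%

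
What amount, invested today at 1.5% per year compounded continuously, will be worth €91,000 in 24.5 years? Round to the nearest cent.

P = A·e^(−rt) = 91,000·e^(−0.3675).
e^(−0.3675) ≈ 0.69246332681, so P ≈ 63,014.1627.

€63,014.16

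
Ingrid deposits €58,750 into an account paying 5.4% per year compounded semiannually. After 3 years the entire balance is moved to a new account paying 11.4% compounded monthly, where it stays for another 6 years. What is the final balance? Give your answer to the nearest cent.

€136,171.37

Phase 1: 58,750·(1 + 0.027)^6 ≈ 68,933.5322.
Phase 2: 68,933.5322·(1 + 0.0095)^72 ≈ 136,171.3706.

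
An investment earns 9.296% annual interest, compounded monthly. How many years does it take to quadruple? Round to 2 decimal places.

(1 + 0.00774667)^(12t) = 4.
12t = ln 4 / ln(1 + 0.00774667) ≈ 1.3863/0.00771682 ≈ 179.6459.
t ≈ 14.9705.

14.97 years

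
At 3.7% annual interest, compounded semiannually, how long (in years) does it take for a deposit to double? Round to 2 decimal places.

(1 + 0.0185)^(2t) = 2.
2t = ln 2 / ln(1 + 0.0185) ≈ 0.69315/0.018331 ≈ 37.8129.
t ≈ 18.9065.

18.91 years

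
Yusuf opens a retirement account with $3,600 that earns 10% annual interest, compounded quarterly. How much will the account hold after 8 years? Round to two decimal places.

$7,933.52

Growth factor = (1 + 0.025)^32 ≈ 2.203756938.
A ≈ 3,600 × 2.203756938 ≈ 7,933.5250.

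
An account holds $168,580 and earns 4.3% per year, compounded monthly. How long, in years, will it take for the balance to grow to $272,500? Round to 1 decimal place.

11.2 years

(1 + 0.00358333)^(12t) = 272,500/168,580 = 1.6164.
12t·ln(1 + 0.00358333) = ln(1.6164); 12t = 0.48023/0.00357693 ≈ 134.2571.
t ≈ 11.1881 years.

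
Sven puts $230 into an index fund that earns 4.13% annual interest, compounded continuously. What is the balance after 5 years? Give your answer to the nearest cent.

$282.75

A = P·e^(rt) = 230·e^(0.0413·5) = 230·e^0.2065.
e^0.2065 ≈ 1.22936773, so A ≈ 282.7546.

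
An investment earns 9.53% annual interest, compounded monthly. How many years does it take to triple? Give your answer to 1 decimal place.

11.6 years

(1 + 0.00794167)^(12t) = 3.
12t = ln 3 / ln(1 + 0.00794167) ≈ 1.0986/0.0079103 ≈ 138.8838.
t ≈ 11.5737.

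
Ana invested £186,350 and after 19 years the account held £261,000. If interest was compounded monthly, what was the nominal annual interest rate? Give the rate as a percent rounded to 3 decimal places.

(1 + r/12)^228 = 261,000/186,350 = 1.40059.
1 + r/12 = 1.40059^(1/228) ≈ 1.001479, so r/12 ≈ 0.0014787.
r ≈ 12·0.0014787 = 1.77444%.

1.774%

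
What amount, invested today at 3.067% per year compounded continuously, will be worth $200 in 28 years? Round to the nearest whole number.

$85

P = A·e^(−rt) = 200·e^(−0.85876).
e^(−0.85876) ≈ 0.423687129, so P ≈ 84.7374.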